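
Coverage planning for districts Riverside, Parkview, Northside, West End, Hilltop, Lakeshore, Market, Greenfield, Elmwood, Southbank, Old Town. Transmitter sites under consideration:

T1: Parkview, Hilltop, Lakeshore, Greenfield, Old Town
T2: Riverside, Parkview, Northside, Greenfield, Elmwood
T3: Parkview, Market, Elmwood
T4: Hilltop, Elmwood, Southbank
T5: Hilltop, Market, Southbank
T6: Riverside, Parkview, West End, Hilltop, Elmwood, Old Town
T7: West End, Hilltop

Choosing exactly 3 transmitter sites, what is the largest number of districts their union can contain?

10

Choosing T1, T2, T5 covers {Riverside, Parkview, Northside, Hilltop, Lakeshore, Market, Greenfield, Elmwood, Southbank, Old Town} — 10 districts.
No choice of 3 transmitter sites does better; here West End is left uncovered.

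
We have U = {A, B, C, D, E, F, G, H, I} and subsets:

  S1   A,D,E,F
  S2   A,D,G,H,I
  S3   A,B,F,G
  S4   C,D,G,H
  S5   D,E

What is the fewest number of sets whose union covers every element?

4

S1, S2, S3, S4 together cover {A, B, C, D, E, F, G, H, I} — every element.
No 3 of the 5 sets cover everything (all 10 triples fall short), so 4 is minimum.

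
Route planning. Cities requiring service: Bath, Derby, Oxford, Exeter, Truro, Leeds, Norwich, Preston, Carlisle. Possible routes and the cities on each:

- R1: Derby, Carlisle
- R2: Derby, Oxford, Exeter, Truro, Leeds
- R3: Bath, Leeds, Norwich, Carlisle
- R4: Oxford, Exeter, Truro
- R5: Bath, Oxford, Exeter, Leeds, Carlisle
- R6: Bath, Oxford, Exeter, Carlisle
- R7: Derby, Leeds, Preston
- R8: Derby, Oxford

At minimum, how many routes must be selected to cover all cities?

R2, R3, R7 together cover {Bath, Derby, Oxford, Exeter, Truro, Leeds, Norwich, Preston, Carlisle} — every city.
No 2 of the 8 routes cover everything (all 28 pairs fall short), so 3 is minimum.

3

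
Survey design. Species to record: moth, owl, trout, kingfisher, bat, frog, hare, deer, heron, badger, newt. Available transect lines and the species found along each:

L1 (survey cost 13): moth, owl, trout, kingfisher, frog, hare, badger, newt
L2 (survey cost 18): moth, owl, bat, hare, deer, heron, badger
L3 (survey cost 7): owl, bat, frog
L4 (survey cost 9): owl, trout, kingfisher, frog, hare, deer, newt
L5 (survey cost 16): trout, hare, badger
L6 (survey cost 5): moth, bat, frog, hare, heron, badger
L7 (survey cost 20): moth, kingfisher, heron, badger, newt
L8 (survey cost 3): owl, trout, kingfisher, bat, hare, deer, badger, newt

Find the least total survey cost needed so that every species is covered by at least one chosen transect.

8

L6, L8 cover every species at survey cost 5 + 3 = 8.
Any cover uses at least 2 transects; among all covering selections none totals below 8.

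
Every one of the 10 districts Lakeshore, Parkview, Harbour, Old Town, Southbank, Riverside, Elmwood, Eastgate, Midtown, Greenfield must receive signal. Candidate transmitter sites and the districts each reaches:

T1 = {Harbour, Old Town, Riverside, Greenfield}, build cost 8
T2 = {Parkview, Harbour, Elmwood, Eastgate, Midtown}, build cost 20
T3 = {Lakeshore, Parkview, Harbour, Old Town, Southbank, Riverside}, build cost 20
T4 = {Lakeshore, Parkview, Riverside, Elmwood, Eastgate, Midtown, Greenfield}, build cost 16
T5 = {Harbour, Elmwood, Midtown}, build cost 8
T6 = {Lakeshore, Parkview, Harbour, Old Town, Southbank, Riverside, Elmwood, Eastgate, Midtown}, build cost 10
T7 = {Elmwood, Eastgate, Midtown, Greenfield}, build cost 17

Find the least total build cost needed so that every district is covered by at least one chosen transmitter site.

T1, T6 cover every district at build cost 8 + 10 = 18.
Any cover uses at least 2 transmitter sites; among all covering selections none totals below 18.

18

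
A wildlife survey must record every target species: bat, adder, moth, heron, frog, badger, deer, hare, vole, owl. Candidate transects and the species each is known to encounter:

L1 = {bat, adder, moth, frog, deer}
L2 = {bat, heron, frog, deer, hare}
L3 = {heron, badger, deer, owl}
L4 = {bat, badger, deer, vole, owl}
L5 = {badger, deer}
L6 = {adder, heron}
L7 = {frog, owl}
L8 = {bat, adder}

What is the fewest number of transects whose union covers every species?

L1, L2, L4 together cover {bat, adder, moth, heron, frog, badger, deer, hare, vole, owl} — every species.
No 2 of the 8 transects cover everything (all 28 pairs fall short), so 3 is minimum.
Greedy (largest uncovered first) would take L1, L3, L2, L4 — 4 transects — but 3 suffice.

3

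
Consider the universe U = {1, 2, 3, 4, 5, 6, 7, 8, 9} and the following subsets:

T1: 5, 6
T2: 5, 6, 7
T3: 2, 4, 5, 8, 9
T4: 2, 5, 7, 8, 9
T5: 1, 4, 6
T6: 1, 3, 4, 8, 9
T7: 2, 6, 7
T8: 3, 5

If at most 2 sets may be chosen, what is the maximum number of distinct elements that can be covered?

8

Choosing T2, T6 covers {1, 3, 4, 5, 6, 7, 8, 9} — 8 elements.
No choice of 2 sets does better; here 2 is left uncovered.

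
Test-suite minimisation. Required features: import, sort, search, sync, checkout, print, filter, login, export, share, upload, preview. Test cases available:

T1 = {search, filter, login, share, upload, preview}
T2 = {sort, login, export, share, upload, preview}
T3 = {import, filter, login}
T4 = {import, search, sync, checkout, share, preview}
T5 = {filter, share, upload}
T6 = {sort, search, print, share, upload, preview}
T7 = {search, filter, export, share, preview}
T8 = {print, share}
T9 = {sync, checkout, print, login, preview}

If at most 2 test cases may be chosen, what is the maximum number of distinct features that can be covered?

Choosing T2, T4 covers {import, sort, search, sync, checkout, login, export, share, upload, preview} — 10 features.
No choice of 2 test cases does better; here print, filter are left uncovered.

10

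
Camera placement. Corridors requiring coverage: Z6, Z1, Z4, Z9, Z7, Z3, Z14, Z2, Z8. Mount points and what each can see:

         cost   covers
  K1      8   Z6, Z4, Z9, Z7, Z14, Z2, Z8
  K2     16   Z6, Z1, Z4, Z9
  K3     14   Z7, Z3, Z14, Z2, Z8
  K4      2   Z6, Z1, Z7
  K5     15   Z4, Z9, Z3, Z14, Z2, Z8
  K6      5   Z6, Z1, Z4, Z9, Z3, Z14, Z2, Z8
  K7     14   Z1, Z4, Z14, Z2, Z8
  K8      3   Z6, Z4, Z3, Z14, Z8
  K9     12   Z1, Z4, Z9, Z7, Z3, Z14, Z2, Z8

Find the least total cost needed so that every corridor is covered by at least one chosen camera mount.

K4, K6 cover every corridor at cost 2 + 5 = 7.
Any cover uses at least 2 camera mounts; among all covering selections none totals below 7.

7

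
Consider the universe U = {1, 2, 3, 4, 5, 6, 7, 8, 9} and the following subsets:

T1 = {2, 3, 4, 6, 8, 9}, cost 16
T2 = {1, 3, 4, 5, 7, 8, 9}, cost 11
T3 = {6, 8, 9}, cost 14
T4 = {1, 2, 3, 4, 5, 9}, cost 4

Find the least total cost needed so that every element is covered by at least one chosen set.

T1, T2 cover every element at cost 16 + 11 = 27.
Any cover uses at least 2 sets; among all covering selections none totals below 27.
Greedy by coverage-per-cost would pick T4, T2, T3 for 29 — worse than the optimum 27.

27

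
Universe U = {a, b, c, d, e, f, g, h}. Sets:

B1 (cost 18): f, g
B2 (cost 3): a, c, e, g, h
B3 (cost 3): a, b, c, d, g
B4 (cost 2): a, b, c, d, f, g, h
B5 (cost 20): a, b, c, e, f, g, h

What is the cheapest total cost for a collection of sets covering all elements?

5

B2, B4 cover every element at cost 3 + 2 = 5.
Any cover uses at least 2 sets; among all covering selections none totals below 5.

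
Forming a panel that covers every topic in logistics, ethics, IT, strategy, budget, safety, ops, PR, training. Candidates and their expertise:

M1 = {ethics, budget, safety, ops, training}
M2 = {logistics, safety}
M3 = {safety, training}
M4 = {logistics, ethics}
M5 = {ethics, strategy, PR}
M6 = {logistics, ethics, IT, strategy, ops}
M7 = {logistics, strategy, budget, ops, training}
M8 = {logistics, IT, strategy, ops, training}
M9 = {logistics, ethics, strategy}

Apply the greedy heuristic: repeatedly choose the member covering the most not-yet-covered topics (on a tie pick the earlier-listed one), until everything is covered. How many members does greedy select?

Pick 1: M1 covers 5 new topics (ethics, budget, safety, ops, training).
Pick 2: M6 covers 3 new topics (logistics, IT, strategy).
Pick 3: M5 covers 1 new topics (PR).
Greedy uses 3 members.

3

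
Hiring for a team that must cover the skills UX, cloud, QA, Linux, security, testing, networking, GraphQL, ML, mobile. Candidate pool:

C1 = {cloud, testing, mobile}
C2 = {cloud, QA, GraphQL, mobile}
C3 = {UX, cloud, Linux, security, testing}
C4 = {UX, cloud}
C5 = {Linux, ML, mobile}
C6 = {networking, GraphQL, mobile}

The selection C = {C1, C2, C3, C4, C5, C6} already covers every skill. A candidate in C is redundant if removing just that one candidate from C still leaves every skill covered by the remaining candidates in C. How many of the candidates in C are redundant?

Drop C1: the rest still cover every skill — redundant.
Drop C2: QA uncovered — not redundant.
Drop C3: security uncovered — not redundant.
Drop C4: the rest still cover every skill — redundant.
Drop C5: ML uncovered — not redundant.
Drop C6: networking uncovered — not redundant.
2 redundant: C1, C4.

2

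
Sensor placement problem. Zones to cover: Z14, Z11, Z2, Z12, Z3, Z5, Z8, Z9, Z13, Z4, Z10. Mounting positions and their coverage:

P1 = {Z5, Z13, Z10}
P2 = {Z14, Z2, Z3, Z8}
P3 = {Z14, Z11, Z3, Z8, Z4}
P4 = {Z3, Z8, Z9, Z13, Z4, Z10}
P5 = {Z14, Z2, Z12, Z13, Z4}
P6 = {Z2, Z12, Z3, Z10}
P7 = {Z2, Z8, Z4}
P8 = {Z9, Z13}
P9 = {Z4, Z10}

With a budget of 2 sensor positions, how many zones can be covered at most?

9

Choosing P4, P5 covers {Z14, Z2, Z12, Z3, Z8, Z9, Z13, Z4, Z10} — 9 zones.
No choice of 2 sensor positions does better; here Z11, Z5 are left uncovered.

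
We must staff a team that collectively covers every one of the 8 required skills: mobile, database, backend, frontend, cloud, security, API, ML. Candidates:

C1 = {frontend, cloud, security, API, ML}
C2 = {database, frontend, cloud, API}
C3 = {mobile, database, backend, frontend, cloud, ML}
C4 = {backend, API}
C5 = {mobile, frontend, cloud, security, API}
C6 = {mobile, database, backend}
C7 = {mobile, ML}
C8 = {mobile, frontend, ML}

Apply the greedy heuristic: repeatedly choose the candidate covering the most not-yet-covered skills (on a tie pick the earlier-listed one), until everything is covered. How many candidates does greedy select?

Pick 1: C3 covers 6 new skills (mobile, database, backend, frontend, cloud, ML).
Pick 2: C1 covers 2 new skills (security, API).
Greedy uses 2 candidates.

2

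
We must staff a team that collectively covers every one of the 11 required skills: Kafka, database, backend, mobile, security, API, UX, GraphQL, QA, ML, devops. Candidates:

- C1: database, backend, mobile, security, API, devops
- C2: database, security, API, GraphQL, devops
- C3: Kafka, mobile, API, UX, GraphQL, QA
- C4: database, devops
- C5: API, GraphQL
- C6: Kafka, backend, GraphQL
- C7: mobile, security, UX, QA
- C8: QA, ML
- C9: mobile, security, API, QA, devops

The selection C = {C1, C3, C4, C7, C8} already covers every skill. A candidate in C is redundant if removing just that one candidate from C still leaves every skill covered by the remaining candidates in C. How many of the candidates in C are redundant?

Drop C1: backend uncovered — not redundant.
Drop C3: Kafka, GraphQL uncovered — not redundant.
Drop C4: the rest still cover every skill — redundant.
Drop C7: the rest still cover every skill — redundant.
Drop C8: ML uncovered — not redundant.
2 redundant: C4, C7.

2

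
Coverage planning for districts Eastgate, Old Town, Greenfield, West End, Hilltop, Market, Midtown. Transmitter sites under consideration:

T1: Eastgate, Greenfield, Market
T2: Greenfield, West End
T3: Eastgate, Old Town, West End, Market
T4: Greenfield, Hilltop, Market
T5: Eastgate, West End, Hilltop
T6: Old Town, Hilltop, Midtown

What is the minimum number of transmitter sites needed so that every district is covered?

T1, T2, T6 together cover {Eastgate, Old Town, Greenfield, West End, Hilltop, Market, Midtown} — every district.
No 2 of the 6 transmitter sites cover everything (all 15 pairs fall short), so 3 is minimum.

3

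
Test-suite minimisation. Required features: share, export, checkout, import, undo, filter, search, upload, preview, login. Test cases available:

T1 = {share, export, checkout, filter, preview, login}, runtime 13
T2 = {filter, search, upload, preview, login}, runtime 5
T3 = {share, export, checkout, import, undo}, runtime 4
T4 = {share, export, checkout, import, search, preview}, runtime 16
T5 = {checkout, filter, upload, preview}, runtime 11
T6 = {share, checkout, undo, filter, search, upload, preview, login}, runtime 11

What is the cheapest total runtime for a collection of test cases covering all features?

9

T2, T3 cover every feature at runtime 5 + 4 = 9.
Any cover uses at least 2 test cases; among all covering selections none totals below 9.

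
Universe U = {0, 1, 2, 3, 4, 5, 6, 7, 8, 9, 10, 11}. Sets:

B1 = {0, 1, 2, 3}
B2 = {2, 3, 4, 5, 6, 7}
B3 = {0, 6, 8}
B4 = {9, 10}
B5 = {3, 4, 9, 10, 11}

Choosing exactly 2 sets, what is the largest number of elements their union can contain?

Choosing B2, B5 covers {2, 3, 4, 5, 6, 7, 9, 10, 11} — 9 elements.
No choice of 2 sets does better; here 0, 1, 8 are left uncovered.

9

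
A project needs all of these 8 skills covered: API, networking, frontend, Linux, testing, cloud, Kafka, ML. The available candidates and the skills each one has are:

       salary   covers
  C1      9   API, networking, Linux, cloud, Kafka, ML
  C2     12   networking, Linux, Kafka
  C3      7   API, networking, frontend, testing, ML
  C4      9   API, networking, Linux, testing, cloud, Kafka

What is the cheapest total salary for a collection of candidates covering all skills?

C1, C3 cover every skill at salary 9 + 7 = 16.
Any cover uses at least 2 candidates; among all covering selections none totals below 16.

16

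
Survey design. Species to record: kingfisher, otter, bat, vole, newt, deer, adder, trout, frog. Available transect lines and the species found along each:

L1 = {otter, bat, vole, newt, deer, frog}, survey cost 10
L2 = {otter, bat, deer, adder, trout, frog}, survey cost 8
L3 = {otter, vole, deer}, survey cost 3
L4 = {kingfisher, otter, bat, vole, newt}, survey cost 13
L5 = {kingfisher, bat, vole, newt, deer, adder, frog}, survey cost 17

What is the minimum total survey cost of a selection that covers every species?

L2, L4 cover every species at survey cost 8 + 13 = 21.
Any cover uses at least 2 transects; among all covering selections none totals below 21.
Greedy by coverage-per-survey cost would pick L3, L2, L4 for 24 — worse than the optimum 21.

21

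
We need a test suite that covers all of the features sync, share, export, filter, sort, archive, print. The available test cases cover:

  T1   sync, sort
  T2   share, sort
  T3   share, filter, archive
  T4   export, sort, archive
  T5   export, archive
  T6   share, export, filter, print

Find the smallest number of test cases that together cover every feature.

3

T1, T3, T6 together cover {sync, share, export, filter, sort, archive, print} — every feature.
No 2 of the 6 test cases cover everything (all 15 pairs fall short), so 3 is minimum.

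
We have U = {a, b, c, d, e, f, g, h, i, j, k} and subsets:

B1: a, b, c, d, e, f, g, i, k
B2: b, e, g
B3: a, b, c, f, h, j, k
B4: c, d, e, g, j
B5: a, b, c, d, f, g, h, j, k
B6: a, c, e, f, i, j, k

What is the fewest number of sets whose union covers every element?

B1, B3 together cover {a, b, c, d, e, f, g, h, i, j, k} — every element.
No single set contains all 11 elements, so 2 is optimal.

2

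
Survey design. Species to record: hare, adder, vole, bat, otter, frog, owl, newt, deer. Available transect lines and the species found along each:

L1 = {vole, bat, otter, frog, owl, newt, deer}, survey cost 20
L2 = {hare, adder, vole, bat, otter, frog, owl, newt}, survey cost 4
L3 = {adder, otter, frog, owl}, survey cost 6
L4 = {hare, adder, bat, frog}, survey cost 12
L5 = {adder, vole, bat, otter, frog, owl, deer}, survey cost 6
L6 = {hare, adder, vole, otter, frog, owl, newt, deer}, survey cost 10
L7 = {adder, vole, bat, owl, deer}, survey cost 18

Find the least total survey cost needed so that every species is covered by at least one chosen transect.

L2, L5 cover every species at survey cost 4 + 6 = 10.
Any cover uses at least 2 transects; among all covering selections none totals below 10.

10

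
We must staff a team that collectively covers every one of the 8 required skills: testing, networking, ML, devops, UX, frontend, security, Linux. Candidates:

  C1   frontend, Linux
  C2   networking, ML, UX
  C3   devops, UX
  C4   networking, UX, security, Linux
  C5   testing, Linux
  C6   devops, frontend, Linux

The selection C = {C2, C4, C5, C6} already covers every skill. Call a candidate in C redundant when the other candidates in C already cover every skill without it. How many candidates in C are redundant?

0

Drop C2: ML uncovered — not redundant.
Drop C4: security uncovered — not redundant.
Drop C5: testing uncovered — not redundant.
Drop C6: devops, frontend uncovered — not redundant.
None of the candidates in C is redundant.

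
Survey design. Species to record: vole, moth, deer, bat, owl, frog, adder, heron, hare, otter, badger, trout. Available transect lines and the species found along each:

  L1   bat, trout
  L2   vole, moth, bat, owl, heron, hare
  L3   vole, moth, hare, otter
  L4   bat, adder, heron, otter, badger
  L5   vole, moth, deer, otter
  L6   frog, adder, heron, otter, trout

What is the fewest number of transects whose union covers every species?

L2, L4, L5, L6 together cover {vole, moth, deer, bat, owl, frog, adder, heron, hare, otter, badger, trout} — every species.
No 3 of the 6 transects cover everything (all 20 triples fall short), so 4 is minimum.

4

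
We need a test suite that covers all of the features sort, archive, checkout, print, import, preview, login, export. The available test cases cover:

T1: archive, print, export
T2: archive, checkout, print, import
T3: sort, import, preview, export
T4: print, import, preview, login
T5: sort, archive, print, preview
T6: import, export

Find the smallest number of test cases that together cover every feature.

T2, T3, T4 together cover {sort, archive, checkout, print, import, preview, login, export} — every feature.
No 2 of the 6 test cases cover everything (all 15 pairs fall short), so 3 is minimum.

3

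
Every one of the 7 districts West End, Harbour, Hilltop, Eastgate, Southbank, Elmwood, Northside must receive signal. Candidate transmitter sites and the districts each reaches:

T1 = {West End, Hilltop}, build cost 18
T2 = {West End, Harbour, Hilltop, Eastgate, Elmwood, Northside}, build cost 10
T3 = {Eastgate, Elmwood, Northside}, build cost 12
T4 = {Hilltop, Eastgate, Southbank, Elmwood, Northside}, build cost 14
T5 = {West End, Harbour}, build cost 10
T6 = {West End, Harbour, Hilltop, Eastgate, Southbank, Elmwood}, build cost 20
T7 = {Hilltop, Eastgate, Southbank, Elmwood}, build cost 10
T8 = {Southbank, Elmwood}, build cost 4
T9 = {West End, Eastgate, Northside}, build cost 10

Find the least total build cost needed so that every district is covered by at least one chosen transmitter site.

T2, T8 cover every district at build cost 10 + 4 = 14.
Any cover uses at least 2 transmitter sites; among all covering selections none totals below 14.

14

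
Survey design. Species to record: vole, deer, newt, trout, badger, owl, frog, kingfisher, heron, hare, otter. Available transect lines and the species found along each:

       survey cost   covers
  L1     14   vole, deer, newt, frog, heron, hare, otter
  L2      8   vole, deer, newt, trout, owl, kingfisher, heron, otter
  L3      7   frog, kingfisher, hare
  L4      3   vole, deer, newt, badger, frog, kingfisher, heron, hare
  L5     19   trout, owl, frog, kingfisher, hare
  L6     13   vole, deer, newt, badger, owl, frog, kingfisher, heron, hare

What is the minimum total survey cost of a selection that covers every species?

11

L2, L4 cover every species at survey cost 8 + 3 = 11.
Any cover uses at least 2 transects; among all covering selections none totals below 11.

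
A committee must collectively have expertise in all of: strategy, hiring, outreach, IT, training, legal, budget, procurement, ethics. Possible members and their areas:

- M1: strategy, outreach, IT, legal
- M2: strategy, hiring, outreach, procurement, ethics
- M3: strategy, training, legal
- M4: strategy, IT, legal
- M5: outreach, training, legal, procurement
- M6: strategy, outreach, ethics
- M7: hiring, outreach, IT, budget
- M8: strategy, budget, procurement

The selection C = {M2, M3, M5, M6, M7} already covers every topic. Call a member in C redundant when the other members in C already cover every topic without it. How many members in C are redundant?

Drop M2: the rest still cover every topic — redundant.
Drop M3: the rest still cover every topic — redundant.
Drop M5: the rest still cover every topic — redundant.
Drop M6: the rest still cover every topic — redundant.
Drop M7: IT, budget uncovered — not redundant.
4 redundant: M2, M3, M5, M6.

4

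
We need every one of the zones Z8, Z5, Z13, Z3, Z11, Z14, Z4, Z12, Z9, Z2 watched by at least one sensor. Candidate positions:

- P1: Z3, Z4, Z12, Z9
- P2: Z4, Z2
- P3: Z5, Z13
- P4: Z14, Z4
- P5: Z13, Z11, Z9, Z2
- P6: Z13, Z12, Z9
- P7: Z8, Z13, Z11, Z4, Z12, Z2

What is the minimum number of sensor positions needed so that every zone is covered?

P1, P3, P4, P7 together cover {Z8, Z5, Z13, Z3, Z11, Z14, Z4, Z12, Z9, Z2} — every zone.
No 3 of the 7 sensor positions cover everything (all 35 triples fall short), so 4 is minimum.

4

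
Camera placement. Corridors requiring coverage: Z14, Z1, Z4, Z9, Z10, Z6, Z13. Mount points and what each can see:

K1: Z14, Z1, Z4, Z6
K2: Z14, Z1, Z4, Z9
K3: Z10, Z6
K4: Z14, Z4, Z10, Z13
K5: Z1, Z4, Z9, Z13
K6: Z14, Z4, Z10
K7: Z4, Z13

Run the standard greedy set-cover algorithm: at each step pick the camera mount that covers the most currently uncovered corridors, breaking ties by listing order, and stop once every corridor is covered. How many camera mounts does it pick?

Pick 1: K1 covers 4 new corridors (Z14, Z1, Z4, Z6).
Pick 2: K4 covers 2 new corridors (Z10, Z13).
Pick 3: K2 covers 1 new corridors (Z9).
Greedy uses 3 camera mounts.

3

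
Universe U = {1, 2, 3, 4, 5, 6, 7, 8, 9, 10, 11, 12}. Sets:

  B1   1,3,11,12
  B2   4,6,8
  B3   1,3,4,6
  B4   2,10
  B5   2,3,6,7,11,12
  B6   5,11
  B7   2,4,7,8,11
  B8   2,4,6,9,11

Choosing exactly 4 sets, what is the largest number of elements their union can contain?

Choosing B1, B4, B7, B8 covers {1, 2, 3, 4, 6, 7, 8, 9, 10, 11, 12} — 11 elements.
No choice of 4 sets does better; here 5 is left uncovered.

11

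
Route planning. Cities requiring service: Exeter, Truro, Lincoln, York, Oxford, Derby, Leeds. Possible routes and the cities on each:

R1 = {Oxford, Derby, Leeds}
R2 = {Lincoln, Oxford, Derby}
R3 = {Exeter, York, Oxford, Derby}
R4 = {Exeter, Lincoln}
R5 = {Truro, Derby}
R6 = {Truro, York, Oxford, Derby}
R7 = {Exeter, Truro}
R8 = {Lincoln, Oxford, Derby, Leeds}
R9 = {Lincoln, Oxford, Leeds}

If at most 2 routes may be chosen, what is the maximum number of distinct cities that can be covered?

6

Choosing R3, R8 covers {Exeter, Lincoln, York, Oxford, Derby, Leeds} — 6 cities.
No choice of 2 routes does better; here Truro is left uncovered.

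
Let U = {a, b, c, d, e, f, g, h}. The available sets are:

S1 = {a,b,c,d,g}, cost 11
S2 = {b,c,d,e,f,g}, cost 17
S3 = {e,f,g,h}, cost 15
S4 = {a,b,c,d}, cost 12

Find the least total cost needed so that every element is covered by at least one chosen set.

26

S1, S3 cover every element at cost 11 + 15 = 26.
Any cover uses at least 2 sets; among all covering selections none totals below 26.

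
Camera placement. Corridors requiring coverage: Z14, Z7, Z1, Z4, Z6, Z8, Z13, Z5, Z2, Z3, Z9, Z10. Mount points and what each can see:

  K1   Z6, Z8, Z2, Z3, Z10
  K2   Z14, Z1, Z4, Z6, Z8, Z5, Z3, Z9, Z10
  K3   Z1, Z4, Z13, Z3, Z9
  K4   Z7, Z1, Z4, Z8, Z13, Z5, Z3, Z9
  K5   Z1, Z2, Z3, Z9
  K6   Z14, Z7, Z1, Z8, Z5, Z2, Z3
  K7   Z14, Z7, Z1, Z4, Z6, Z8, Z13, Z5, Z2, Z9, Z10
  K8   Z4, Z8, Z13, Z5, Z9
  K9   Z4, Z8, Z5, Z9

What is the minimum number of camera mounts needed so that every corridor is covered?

2

K1, K7 together cover {Z14, Z7, Z1, Z4, Z6, Z8, Z13, Z5, Z2, Z3, Z9, Z10} — every corridor.
No single camera mount contains all 12 corridors, so 2 is optimal.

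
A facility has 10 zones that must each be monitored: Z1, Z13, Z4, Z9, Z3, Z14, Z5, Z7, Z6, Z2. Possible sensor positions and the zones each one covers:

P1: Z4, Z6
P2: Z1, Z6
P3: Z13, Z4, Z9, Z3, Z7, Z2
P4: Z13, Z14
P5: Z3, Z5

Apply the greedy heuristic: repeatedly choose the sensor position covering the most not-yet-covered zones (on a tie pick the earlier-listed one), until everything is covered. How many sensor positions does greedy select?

4

Pick 1: P3 covers 6 new zones (Z13, Z4, Z9, Z3, Z7, Z2).
Pick 2: P2 covers 2 new zones (Z1, Z6).
Pick 3: P4 covers 1 new zones (Z14).
Pick 4: P5 covers 1 new zones (Z5).
Greedy uses 4 sensor positions.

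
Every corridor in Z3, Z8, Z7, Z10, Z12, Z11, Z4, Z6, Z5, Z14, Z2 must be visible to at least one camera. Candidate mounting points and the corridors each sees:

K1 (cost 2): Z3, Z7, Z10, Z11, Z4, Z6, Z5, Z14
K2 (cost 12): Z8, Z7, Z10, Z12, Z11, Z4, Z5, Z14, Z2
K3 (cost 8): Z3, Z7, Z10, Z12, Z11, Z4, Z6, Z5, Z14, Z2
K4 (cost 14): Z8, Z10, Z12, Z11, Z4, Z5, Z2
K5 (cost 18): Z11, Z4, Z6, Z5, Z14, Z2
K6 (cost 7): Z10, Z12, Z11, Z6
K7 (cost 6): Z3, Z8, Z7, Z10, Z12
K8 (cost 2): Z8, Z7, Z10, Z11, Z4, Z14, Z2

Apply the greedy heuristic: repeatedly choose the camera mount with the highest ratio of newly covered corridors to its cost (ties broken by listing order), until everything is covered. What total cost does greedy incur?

10

Pick 1: K1 adds 8 new (Z3, Z7, Z10, Z11, Z4, Z6, Z5, Z14) at cost 2 (ratio 8/2).
Pick 2: K8 adds 2 new (Z8, Z2) at cost 2 (ratio 2/2).
Pick 3: K7 adds 1 new (Z12) at cost 6 (ratio 1/6).
Greedy total cost: 2 + 2 + 6 = 10.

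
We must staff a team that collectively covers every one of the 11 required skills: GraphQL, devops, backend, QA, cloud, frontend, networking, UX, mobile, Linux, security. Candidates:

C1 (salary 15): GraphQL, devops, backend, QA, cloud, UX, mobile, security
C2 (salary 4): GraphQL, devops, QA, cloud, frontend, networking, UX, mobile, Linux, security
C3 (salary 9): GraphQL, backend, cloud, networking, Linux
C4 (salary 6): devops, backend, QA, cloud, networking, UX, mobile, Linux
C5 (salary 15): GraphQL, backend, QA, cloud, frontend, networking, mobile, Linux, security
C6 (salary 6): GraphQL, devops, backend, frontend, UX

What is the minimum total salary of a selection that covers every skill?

C2, C4 cover every skill at salary 4 + 6 = 10.
Any cover uses at least 2 candidates; among all covering selections none totals below 10.

10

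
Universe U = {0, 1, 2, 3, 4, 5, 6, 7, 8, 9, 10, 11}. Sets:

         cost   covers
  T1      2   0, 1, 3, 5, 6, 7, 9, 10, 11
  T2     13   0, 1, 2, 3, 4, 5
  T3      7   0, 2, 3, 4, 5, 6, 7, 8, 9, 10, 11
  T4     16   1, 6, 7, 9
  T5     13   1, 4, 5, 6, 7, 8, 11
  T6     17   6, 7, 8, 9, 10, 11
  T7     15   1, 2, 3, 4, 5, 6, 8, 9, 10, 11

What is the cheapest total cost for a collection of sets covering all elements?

9

T1, T3 cover every element at cost 2 + 7 = 9.
Any cover uses at least 2 sets; among all covering selections none totals below 9.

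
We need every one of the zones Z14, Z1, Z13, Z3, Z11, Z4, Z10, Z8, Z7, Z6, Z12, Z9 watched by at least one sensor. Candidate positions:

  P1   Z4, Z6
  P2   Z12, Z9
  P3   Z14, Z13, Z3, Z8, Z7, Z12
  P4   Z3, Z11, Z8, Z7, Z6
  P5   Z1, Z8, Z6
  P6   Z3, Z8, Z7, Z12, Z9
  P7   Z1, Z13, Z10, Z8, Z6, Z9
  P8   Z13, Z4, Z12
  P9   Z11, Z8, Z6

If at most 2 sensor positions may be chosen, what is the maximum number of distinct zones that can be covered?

Choosing P3, P7 covers {Z14, Z1, Z13, Z3, Z10, Z8, Z7, Z6, Z12, Z9} — 10 zones.
No choice of 2 sensor positions does better; here Z11, Z4 are left uncovered.

10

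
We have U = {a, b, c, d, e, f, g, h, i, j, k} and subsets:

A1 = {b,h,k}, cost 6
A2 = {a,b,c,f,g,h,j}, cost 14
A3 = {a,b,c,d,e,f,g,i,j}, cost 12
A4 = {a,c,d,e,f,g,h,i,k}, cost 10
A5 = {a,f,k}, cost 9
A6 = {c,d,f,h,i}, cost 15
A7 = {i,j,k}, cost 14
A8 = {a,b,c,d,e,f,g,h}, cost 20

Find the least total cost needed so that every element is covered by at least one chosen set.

A1, A3 cover every element at cost 6 + 12 = 18.
Any cover uses at least 2 sets; among all covering selections none totals below 18.

18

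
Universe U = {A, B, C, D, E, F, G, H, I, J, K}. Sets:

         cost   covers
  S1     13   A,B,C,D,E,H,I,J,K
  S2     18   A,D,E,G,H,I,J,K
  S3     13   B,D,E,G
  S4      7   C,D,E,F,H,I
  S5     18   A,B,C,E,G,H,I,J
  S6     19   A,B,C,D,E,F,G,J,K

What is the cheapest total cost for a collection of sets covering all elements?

26

S4, S6 cover every element at cost 7 + 19 = 26.
Any cover uses at least 2 sets; among all covering selections none totals below 26.
Greedy by coverage-per-cost would pick S4, S1, S3 for 33 — worse than the optimum 26.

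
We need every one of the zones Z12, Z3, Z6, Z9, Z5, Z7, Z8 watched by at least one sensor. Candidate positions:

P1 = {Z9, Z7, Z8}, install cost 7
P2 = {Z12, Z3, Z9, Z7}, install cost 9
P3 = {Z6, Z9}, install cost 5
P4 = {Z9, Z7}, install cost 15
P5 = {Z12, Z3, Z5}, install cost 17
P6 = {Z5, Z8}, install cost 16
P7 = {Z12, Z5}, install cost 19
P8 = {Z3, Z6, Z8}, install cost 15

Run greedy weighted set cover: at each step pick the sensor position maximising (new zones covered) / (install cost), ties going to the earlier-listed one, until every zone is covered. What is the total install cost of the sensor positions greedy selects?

Pick 1: P2 adds 4 new (Z12, Z3, Z9, Z7) at install cost 9 (ratio 4/9).
Pick 2: P3 adds 1 new (Z6) at install cost 5 (ratio 1/5).
Pick 3: P1 adds 1 new (Z8) at install cost 7 (ratio 1/7).
Pick 4: P6 adds 1 new (Z5) at install cost 16 (ratio 1/16).
Greedy total install cost: 9 + 5 + 7 + 16 = 37. (The true optimum is 29, so greedy overshoots here.)

37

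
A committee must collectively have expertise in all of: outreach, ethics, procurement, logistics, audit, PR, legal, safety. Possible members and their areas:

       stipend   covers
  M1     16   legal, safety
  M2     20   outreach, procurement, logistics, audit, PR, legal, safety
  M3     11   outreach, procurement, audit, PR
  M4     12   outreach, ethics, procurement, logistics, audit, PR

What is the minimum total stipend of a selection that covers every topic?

28

M1, M4 cover every topic at stipend 16 + 12 = 28.
Any cover uses at least 2 members; among all covering selections none totals below 28.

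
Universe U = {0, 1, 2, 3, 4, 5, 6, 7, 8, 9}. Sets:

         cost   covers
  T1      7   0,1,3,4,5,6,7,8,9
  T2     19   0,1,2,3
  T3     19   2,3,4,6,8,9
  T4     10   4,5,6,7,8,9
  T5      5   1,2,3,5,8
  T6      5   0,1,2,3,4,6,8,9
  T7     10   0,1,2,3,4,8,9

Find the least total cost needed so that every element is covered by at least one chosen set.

T1, T5 cover every element at cost 7 + 5 = 12.
Any cover uses at least 2 sets; among all covering selections none totals below 12.

12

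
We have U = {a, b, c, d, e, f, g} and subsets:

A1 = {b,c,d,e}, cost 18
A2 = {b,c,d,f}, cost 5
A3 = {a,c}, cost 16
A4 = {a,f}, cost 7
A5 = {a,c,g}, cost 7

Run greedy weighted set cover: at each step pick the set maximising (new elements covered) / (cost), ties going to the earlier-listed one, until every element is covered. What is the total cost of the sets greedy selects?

30

Pick 1: A2 adds 4 new (b, c, d, f) at cost 5 (ratio 4/5).
Pick 2: A5 adds 2 new (a, g) at cost 7 (ratio 2/7).
Pick 3: A1 adds 1 new (e) at cost 18 (ratio 1/18).
Greedy total cost: 5 + 7 + 18 = 30.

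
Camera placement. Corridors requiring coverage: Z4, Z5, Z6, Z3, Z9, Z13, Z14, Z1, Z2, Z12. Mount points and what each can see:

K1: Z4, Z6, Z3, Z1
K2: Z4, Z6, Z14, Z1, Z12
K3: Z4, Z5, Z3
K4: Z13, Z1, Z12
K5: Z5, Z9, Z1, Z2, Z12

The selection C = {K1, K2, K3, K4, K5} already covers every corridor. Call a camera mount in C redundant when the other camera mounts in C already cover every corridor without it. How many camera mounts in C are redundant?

Drop K1: the rest still cover every corridor — redundant.
Drop K2: Z14 uncovered — not redundant.
Drop K3: the rest still cover every corridor — redundant.
Drop K4: Z13 uncovered — not redundant.
Drop K5: Z9, Z2 uncovered — not redundant.
2 redundant: K1, K3.

2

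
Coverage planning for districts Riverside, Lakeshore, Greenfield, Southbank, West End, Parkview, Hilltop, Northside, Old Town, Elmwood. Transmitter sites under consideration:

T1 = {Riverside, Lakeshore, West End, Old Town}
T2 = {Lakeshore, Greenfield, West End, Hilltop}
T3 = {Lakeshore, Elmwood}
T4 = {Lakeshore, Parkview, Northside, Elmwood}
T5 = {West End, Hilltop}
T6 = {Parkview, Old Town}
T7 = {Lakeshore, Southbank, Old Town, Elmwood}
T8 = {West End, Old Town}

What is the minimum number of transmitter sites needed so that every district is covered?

T1, T2, T4, T7 together cover {Riverside, Lakeshore, Greenfield, Southbank, West End, Parkview, Hilltop, Northside, Old Town, Elmwood} — every district.
No 3 of the 8 transmitter sites cover everything (all 56 triples fall short), so 4 is minimum.

4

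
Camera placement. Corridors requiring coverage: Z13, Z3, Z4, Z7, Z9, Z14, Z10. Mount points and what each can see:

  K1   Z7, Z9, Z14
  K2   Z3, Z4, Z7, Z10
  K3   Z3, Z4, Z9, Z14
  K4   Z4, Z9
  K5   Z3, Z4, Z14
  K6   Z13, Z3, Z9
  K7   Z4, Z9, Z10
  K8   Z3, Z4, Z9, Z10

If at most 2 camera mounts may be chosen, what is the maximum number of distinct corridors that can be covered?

6

Choosing K1, K2 covers {Z3, Z4, Z7, Z9, Z14, Z10} — 6 corridors.
No choice of 2 camera mounts does better; here Z13 is left uncovered.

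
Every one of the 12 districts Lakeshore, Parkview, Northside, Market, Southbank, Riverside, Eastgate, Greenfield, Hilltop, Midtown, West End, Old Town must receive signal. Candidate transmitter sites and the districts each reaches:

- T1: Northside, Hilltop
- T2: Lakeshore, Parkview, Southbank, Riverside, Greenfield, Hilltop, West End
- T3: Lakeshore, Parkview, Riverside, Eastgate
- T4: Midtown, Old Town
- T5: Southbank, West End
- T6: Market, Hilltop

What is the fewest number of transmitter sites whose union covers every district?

5

T1, T2, T3, T4, T6 together cover {Lakeshore, Parkview, Northside, Market, Southbank, Riverside, Eastgate, Greenfield, Hilltop, Midtown, West End, Old Town} — every district.
No 4 of the 6 transmitter sites cover everything (all 15 size-4 selections fall short), so 5 is minimum.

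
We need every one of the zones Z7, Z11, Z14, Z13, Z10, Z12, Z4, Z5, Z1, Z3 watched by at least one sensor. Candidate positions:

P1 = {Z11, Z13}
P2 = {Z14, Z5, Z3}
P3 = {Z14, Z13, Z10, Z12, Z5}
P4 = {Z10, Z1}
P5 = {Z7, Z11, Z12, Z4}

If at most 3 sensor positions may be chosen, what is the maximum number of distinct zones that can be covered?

9

Choosing P2, P3, P5 covers {Z7, Z11, Z14, Z13, Z10, Z12, Z4, Z5, Z3} — 9 zones.
No choice of 3 sensor positions does better; here Z1 is left uncovered.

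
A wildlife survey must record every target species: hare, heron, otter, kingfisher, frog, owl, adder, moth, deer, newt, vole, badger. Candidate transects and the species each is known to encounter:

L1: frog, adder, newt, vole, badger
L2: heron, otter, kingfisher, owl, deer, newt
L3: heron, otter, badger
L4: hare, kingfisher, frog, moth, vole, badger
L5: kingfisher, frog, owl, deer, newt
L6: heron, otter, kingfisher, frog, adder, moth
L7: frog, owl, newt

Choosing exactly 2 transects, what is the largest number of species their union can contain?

Choosing L2, L4 covers {hare, heron, otter, kingfisher, frog, owl, moth, deer, newt, vole, badger} — 11 species.
No choice of 2 transects does better; here adder is left uncovered.

11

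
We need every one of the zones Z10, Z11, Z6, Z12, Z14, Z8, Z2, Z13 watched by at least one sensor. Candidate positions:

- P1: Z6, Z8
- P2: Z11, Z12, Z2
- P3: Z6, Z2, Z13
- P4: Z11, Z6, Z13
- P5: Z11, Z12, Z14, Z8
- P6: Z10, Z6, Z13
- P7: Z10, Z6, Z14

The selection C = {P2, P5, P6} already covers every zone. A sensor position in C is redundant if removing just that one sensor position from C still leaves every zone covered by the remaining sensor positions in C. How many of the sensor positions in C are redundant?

0

Drop P2: Z2 uncovered — not redundant.
Drop P5: Z14, Z8 uncovered — not redundant.
Drop P6: Z10, Z6, Z13 uncovered — not redundant.
None of the sensor positions in C is redundant.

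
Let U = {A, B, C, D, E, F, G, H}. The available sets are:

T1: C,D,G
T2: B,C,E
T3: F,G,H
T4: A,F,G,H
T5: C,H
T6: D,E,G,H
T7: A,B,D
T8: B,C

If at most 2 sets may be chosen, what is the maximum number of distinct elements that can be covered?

7

Choosing T2, T4 covers {A, B, C, E, F, G, H} — 7 elements.
No choice of 2 sets does better; here D is left uncovered.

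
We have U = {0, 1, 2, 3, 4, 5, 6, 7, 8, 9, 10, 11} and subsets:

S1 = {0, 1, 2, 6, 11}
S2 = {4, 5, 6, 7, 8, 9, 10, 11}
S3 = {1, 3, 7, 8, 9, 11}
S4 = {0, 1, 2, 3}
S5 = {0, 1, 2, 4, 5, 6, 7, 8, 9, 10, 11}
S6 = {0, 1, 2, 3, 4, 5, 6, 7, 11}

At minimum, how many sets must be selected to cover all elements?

S2, S4 together cover {0, 1, 2, 3, 4, 5, 6, 7, 8, 9, 10, 11} — every element.
No single set contains all 12 elements, so 2 is optimal.

2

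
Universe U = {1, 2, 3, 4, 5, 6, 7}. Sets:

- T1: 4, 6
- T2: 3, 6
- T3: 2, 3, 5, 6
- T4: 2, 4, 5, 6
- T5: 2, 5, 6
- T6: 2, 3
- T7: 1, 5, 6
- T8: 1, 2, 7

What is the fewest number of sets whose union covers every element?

3

T1, T3, T8 together cover {1, 2, 3, 4, 5, 6, 7} — every element.
No 2 of the 8 sets cover everything (all 28 pairs fall short), so 3 is minimum.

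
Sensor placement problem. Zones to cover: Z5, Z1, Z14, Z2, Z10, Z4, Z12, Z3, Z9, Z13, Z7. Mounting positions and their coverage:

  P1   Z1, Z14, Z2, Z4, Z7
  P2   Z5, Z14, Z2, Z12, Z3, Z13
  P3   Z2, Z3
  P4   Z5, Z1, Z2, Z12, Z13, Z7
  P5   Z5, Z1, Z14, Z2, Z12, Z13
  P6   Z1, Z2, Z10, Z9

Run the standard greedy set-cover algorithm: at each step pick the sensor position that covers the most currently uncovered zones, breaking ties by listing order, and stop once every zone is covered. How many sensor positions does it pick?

3

Pick 1: P2 covers 6 new zones (Z5, Z14, Z2, Z12, Z3, Z13).
Pick 2: P1 covers 3 new zones (Z1, Z4, Z7).
Pick 3: P6 covers 2 new zones (Z10, Z9).
Greedy uses 3 sensor positions.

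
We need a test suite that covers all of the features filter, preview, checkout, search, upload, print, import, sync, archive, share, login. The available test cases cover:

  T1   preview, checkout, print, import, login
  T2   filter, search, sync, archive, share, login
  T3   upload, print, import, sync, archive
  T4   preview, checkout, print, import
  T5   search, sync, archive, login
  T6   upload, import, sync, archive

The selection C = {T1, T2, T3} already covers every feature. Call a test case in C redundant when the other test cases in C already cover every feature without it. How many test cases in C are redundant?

Drop T1: preview, checkout uncovered — not redundant.
Drop T2: filter, search, share uncovered — not redundant.
Drop T3: upload uncovered — not redundant.
None of the test cases in C is redundant.

0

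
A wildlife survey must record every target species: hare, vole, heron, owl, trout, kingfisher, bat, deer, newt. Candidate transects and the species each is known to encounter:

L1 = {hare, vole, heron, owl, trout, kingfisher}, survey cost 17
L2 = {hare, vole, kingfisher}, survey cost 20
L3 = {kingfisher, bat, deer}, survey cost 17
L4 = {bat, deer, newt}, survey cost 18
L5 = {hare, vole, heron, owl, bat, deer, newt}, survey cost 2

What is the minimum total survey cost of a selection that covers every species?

19

L1, L5 cover every species at survey cost 17 + 2 = 19.
Any cover uses at least 2 transects; among all covering selections none totals below 19.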